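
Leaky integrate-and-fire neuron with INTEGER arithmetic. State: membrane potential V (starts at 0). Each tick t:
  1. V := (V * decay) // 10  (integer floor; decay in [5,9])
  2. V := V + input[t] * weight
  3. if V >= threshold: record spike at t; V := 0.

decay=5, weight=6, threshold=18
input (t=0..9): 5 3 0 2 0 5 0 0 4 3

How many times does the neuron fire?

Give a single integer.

Answer: 5

Derivation:
t=0: input=5 -> V=0 FIRE
t=1: input=3 -> V=0 FIRE
t=2: input=0 -> V=0
t=3: input=2 -> V=12
t=4: input=0 -> V=6
t=5: input=5 -> V=0 FIRE
t=6: input=0 -> V=0
t=7: input=0 -> V=0
t=8: input=4 -> V=0 FIRE
t=9: input=3 -> V=0 FIRE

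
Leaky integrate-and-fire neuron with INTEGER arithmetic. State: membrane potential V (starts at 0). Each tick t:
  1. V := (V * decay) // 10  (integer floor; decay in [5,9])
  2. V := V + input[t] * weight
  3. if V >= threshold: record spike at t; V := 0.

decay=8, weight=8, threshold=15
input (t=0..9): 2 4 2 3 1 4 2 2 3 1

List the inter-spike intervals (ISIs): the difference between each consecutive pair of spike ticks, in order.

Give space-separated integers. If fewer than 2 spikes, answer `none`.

Answer: 1 1 1 2 1 1 1

Derivation:
t=0: input=2 -> V=0 FIRE
t=1: input=4 -> V=0 FIRE
t=2: input=2 -> V=0 FIRE
t=3: input=3 -> V=0 FIRE
t=4: input=1 -> V=8
t=5: input=4 -> V=0 FIRE
t=6: input=2 -> V=0 FIRE
t=7: input=2 -> V=0 FIRE
t=8: input=3 -> V=0 FIRE
t=9: input=1 -> V=8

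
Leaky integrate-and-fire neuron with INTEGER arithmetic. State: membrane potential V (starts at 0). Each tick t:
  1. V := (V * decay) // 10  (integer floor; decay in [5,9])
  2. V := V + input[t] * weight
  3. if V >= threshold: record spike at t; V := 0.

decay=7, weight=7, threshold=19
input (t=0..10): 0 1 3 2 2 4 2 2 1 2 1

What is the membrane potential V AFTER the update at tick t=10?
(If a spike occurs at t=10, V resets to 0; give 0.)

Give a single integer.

Answer: 0

Derivation:
t=0: input=0 -> V=0
t=1: input=1 -> V=7
t=2: input=3 -> V=0 FIRE
t=3: input=2 -> V=14
t=4: input=2 -> V=0 FIRE
t=5: input=4 -> V=0 FIRE
t=6: input=2 -> V=14
t=7: input=2 -> V=0 FIRE
t=8: input=1 -> V=7
t=9: input=2 -> V=18
t=10: input=1 -> V=0 FIRE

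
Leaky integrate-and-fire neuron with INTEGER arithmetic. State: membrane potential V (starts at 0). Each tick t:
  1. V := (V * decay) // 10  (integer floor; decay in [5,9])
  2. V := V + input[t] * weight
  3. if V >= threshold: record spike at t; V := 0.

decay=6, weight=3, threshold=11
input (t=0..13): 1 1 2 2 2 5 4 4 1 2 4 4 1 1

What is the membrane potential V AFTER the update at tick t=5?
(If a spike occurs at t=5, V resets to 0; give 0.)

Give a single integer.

Answer: 0

Derivation:
t=0: input=1 -> V=3
t=1: input=1 -> V=4
t=2: input=2 -> V=8
t=3: input=2 -> V=10
t=4: input=2 -> V=0 FIRE
t=5: input=5 -> V=0 FIRE
t=6: input=4 -> V=0 FIRE
t=7: input=4 -> V=0 FIRE
t=8: input=1 -> V=3
t=9: input=2 -> V=7
t=10: input=4 -> V=0 FIRE
t=11: input=4 -> V=0 FIRE
t=12: input=1 -> V=3
t=13: input=1 -> V=4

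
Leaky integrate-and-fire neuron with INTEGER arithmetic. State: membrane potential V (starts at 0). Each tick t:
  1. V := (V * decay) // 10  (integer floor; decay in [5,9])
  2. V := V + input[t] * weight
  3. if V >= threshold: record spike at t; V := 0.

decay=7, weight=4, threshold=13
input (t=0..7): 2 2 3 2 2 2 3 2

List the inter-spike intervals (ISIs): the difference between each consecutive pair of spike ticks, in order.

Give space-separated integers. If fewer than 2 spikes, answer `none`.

Answer: 2 2 2

Derivation:
t=0: input=2 -> V=8
t=1: input=2 -> V=0 FIRE
t=2: input=3 -> V=12
t=3: input=2 -> V=0 FIRE
t=4: input=2 -> V=8
t=5: input=2 -> V=0 FIRE
t=6: input=3 -> V=12
t=7: input=2 -> V=0 FIRE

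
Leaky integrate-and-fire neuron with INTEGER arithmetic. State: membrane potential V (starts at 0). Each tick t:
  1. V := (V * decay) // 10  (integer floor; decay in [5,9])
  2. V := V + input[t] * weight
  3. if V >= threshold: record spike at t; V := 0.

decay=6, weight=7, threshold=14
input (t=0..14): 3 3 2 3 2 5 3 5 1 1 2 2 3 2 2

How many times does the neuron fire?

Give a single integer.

t=0: input=3 -> V=0 FIRE
t=1: input=3 -> V=0 FIRE
t=2: input=2 -> V=0 FIRE
t=3: input=3 -> V=0 FIRE
t=4: input=2 -> V=0 FIRE
t=5: input=5 -> V=0 FIRE
t=6: input=3 -> V=0 FIRE
t=7: input=5 -> V=0 FIRE
t=8: input=1 -> V=7
t=9: input=1 -> V=11
t=10: input=2 -> V=0 FIRE
t=11: input=2 -> V=0 FIRE
t=12: input=3 -> V=0 FIRE
t=13: input=2 -> V=0 FIRE
t=14: input=2 -> V=0 FIRE

Answer: 13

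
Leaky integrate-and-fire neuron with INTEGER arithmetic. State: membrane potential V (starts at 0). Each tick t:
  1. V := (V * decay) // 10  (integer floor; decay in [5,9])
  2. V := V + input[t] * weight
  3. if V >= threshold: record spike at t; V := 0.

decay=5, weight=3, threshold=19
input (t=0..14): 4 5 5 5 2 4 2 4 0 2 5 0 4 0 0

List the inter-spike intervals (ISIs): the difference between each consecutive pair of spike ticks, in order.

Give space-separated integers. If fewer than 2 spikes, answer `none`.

t=0: input=4 -> V=12
t=1: input=5 -> V=0 FIRE
t=2: input=5 -> V=15
t=3: input=5 -> V=0 FIRE
t=4: input=2 -> V=6
t=5: input=4 -> V=15
t=6: input=2 -> V=13
t=7: input=4 -> V=18
t=8: input=0 -> V=9
t=9: input=2 -> V=10
t=10: input=5 -> V=0 FIRE
t=11: input=0 -> V=0
t=12: input=4 -> V=12
t=13: input=0 -> V=6
t=14: input=0 -> V=3

Answer: 2 7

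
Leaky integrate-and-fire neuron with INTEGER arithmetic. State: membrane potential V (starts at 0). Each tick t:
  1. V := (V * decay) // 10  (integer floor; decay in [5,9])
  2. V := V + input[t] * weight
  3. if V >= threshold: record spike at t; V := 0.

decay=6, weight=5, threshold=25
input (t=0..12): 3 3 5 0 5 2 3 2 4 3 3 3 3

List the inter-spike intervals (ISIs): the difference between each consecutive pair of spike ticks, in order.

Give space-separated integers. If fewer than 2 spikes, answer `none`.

t=0: input=3 -> V=15
t=1: input=3 -> V=24
t=2: input=5 -> V=0 FIRE
t=3: input=0 -> V=0
t=4: input=5 -> V=0 FIRE
t=5: input=2 -> V=10
t=6: input=3 -> V=21
t=7: input=2 -> V=22
t=8: input=4 -> V=0 FIRE
t=9: input=3 -> V=15
t=10: input=3 -> V=24
t=11: input=3 -> V=0 FIRE
t=12: input=3 -> V=15

Answer: 2 4 3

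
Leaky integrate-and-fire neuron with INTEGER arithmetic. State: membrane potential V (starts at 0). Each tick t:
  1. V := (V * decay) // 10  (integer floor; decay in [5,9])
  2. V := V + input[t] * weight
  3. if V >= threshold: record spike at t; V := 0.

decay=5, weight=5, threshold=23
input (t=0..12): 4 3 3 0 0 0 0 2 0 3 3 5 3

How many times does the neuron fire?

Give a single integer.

Answer: 3

Derivation:
t=0: input=4 -> V=20
t=1: input=3 -> V=0 FIRE
t=2: input=3 -> V=15
t=3: input=0 -> V=7
t=4: input=0 -> V=3
t=5: input=0 -> V=1
t=6: input=0 -> V=0
t=7: input=2 -> V=10
t=8: input=0 -> V=5
t=9: input=3 -> V=17
t=10: input=3 -> V=0 FIRE
t=11: input=5 -> V=0 FIRE
t=12: input=3 -> V=15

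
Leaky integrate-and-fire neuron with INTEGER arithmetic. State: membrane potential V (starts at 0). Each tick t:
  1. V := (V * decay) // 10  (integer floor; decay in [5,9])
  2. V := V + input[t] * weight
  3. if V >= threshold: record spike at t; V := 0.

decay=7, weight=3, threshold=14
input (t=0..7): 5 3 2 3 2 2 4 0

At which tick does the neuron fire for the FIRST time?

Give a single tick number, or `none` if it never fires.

t=0: input=5 -> V=0 FIRE
t=1: input=3 -> V=9
t=2: input=2 -> V=12
t=3: input=3 -> V=0 FIRE
t=4: input=2 -> V=6
t=5: input=2 -> V=10
t=6: input=4 -> V=0 FIRE
t=7: input=0 -> V=0

Answer: 0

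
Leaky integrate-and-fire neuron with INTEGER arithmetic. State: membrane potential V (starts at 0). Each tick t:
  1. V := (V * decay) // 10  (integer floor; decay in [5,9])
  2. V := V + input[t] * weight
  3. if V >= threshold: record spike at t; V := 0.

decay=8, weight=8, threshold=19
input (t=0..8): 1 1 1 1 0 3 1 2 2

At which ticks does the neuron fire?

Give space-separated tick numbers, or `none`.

Answer: 2 5 7

Derivation:
t=0: input=1 -> V=8
t=1: input=1 -> V=14
t=2: input=1 -> V=0 FIRE
t=3: input=1 -> V=8
t=4: input=0 -> V=6
t=5: input=3 -> V=0 FIRE
t=6: input=1 -> V=8
t=7: input=2 -> V=0 FIRE
t=8: input=2 -> V=16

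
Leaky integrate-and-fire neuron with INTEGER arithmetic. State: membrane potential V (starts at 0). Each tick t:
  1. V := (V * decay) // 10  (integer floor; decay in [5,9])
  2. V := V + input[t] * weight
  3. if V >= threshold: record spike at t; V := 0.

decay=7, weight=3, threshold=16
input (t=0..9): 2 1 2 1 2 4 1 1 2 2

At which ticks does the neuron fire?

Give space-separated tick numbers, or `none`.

t=0: input=2 -> V=6
t=1: input=1 -> V=7
t=2: input=2 -> V=10
t=3: input=1 -> V=10
t=4: input=2 -> V=13
t=5: input=4 -> V=0 FIRE
t=6: input=1 -> V=3
t=7: input=1 -> V=5
t=8: input=2 -> V=9
t=9: input=2 -> V=12

Answer: 5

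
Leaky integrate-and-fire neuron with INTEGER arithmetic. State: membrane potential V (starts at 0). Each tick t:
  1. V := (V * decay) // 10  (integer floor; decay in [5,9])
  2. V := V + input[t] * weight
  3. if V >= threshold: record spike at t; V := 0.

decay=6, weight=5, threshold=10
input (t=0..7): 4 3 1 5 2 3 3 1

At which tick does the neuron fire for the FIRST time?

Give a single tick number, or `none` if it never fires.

t=0: input=4 -> V=0 FIRE
t=1: input=3 -> V=0 FIRE
t=2: input=1 -> V=5
t=3: input=5 -> V=0 FIRE
t=4: input=2 -> V=0 FIRE
t=5: input=3 -> V=0 FIRE
t=6: input=3 -> V=0 FIRE
t=7: input=1 -> V=5

Answer: 0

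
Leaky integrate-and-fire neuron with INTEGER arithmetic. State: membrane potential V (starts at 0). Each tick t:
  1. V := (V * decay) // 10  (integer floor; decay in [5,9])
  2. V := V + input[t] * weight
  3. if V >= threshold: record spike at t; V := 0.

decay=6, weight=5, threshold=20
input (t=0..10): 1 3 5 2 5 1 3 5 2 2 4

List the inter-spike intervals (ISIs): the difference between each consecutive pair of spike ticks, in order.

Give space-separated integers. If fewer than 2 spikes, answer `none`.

Answer: 2 3 3

Derivation:
t=0: input=1 -> V=5
t=1: input=3 -> V=18
t=2: input=5 -> V=0 FIRE
t=3: input=2 -> V=10
t=4: input=5 -> V=0 FIRE
t=5: input=1 -> V=5
t=6: input=3 -> V=18
t=7: input=5 -> V=0 FIRE
t=8: input=2 -> V=10
t=9: input=2 -> V=16
t=10: input=4 -> V=0 FIRE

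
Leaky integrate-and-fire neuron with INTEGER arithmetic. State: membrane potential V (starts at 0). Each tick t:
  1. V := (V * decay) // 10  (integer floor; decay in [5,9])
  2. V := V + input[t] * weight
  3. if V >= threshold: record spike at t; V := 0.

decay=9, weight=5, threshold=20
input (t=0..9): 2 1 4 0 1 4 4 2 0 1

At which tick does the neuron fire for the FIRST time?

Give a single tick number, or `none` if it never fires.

Answer: 2

Derivation:
t=0: input=2 -> V=10
t=1: input=1 -> V=14
t=2: input=4 -> V=0 FIRE
t=3: input=0 -> V=0
t=4: input=1 -> V=5
t=5: input=4 -> V=0 FIRE
t=6: input=4 -> V=0 FIRE
t=7: input=2 -> V=10
t=8: input=0 -> V=9
t=9: input=1 -> V=13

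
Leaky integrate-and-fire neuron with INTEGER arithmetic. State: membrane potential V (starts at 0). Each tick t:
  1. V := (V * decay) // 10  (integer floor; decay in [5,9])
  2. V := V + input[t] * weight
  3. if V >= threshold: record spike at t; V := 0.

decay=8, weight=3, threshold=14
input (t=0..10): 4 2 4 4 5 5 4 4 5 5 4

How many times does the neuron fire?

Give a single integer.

Answer: 7

Derivation:
t=0: input=4 -> V=12
t=1: input=2 -> V=0 FIRE
t=2: input=4 -> V=12
t=3: input=4 -> V=0 FIRE
t=4: input=5 -> V=0 FIRE
t=5: input=5 -> V=0 FIRE
t=6: input=4 -> V=12
t=7: input=4 -> V=0 FIRE
t=8: input=5 -> V=0 FIRE
t=9: input=5 -> V=0 FIRE
t=10: input=4 -> V=12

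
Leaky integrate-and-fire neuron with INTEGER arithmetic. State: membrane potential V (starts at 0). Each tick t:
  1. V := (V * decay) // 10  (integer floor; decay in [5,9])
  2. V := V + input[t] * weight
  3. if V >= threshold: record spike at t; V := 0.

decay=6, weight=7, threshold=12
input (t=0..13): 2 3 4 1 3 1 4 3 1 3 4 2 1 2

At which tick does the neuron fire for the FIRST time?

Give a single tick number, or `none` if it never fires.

Answer: 0

Derivation:
t=0: input=2 -> V=0 FIRE
t=1: input=3 -> V=0 FIRE
t=2: input=4 -> V=0 FIRE
t=3: input=1 -> V=7
t=4: input=3 -> V=0 FIRE
t=5: input=1 -> V=7
t=6: input=4 -> V=0 FIRE
t=7: input=3 -> V=0 FIRE
t=8: input=1 -> V=7
t=9: input=3 -> V=0 FIRE
t=10: input=4 -> V=0 FIRE
t=11: input=2 -> V=0 FIRE
t=12: input=1 -> V=7
t=13: input=2 -> V=0 FIRE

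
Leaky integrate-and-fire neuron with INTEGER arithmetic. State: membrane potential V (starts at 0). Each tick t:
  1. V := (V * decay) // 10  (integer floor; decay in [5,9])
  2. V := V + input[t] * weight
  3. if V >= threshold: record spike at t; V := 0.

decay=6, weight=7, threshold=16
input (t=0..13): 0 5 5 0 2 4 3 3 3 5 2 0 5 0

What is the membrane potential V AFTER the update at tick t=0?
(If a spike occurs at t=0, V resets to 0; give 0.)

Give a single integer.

t=0: input=0 -> V=0
t=1: input=5 -> V=0 FIRE
t=2: input=5 -> V=0 FIRE
t=3: input=0 -> V=0
t=4: input=2 -> V=14
t=5: input=4 -> V=0 FIRE
t=6: input=3 -> V=0 FIRE
t=7: input=3 -> V=0 FIRE
t=8: input=3 -> V=0 FIRE
t=9: input=5 -> V=0 FIRE
t=10: input=2 -> V=14
t=11: input=0 -> V=8
t=12: input=5 -> V=0 FIRE
t=13: input=0 -> V=0

Answer: 0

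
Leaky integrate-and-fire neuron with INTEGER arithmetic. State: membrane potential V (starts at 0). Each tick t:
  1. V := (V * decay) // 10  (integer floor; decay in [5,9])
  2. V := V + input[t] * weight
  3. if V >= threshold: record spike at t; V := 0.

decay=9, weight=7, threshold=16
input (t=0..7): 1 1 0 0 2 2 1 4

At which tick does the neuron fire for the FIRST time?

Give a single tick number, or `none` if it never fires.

Answer: 4

Derivation:
t=0: input=1 -> V=7
t=1: input=1 -> V=13
t=2: input=0 -> V=11
t=3: input=0 -> V=9
t=4: input=2 -> V=0 FIRE
t=5: input=2 -> V=14
t=6: input=1 -> V=0 FIRE
t=7: input=4 -> V=0 FIRE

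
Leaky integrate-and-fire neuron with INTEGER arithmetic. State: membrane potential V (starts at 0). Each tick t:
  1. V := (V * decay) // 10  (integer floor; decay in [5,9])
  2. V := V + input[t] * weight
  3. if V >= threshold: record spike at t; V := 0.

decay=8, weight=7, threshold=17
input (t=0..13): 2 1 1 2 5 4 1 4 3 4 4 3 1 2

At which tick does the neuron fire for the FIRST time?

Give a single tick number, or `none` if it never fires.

t=0: input=2 -> V=14
t=1: input=1 -> V=0 FIRE
t=2: input=1 -> V=7
t=3: input=2 -> V=0 FIRE
t=4: input=5 -> V=0 FIRE
t=5: input=4 -> V=0 FIRE
t=6: input=1 -> V=7
t=7: input=4 -> V=0 FIRE
t=8: input=3 -> V=0 FIRE
t=9: input=4 -> V=0 FIRE
t=10: input=4 -> V=0 FIRE
t=11: input=3 -> V=0 FIRE
t=12: input=1 -> V=7
t=13: input=2 -> V=0 FIRE

Answer: 1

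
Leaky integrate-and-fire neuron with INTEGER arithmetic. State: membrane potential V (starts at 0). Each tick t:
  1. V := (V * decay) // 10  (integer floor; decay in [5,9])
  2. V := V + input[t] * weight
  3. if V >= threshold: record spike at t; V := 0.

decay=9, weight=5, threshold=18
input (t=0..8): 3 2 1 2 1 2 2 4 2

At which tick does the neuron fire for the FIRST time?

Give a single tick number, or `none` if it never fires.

Answer: 1

Derivation:
t=0: input=3 -> V=15
t=1: input=2 -> V=0 FIRE
t=2: input=1 -> V=5
t=3: input=2 -> V=14
t=4: input=1 -> V=17
t=5: input=2 -> V=0 FIRE
t=6: input=2 -> V=10
t=7: input=4 -> V=0 FIRE
t=8: input=2 -> V=10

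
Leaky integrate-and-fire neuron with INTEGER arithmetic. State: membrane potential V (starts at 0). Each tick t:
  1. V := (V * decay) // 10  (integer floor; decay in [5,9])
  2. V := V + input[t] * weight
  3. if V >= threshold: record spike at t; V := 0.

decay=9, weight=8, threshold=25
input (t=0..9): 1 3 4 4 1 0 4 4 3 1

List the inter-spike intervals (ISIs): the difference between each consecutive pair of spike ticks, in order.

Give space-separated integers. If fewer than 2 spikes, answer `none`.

Answer: 1 1 3 1 2

Derivation:
t=0: input=1 -> V=8
t=1: input=3 -> V=0 FIRE
t=2: input=4 -> V=0 FIRE
t=3: input=4 -> V=0 FIRE
t=4: input=1 -> V=8
t=5: input=0 -> V=7
t=6: input=4 -> V=0 FIRE
t=7: input=4 -> V=0 FIRE
t=8: input=3 -> V=24
t=9: input=1 -> V=0 FIRE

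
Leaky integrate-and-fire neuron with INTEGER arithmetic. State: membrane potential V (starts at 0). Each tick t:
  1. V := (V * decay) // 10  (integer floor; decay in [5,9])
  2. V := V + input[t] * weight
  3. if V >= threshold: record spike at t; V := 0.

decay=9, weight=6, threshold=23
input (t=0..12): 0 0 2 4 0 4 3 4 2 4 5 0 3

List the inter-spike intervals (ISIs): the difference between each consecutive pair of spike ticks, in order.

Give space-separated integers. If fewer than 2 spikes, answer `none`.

Answer: 2 2 2 1

Derivation:
t=0: input=0 -> V=0
t=1: input=0 -> V=0
t=2: input=2 -> V=12
t=3: input=4 -> V=0 FIRE
t=4: input=0 -> V=0
t=5: input=4 -> V=0 FIRE
t=6: input=3 -> V=18
t=7: input=4 -> V=0 FIRE
t=8: input=2 -> V=12
t=9: input=4 -> V=0 FIRE
t=10: input=5 -> V=0 FIRE
t=11: input=0 -> V=0
t=12: input=3 -> V=18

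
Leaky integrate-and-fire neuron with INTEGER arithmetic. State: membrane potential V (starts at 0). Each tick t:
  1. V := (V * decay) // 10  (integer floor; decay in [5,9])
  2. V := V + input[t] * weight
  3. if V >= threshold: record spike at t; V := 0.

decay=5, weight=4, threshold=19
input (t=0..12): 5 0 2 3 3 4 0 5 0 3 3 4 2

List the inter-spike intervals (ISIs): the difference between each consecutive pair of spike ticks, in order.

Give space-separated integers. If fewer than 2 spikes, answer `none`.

Answer: 4 3 4

Derivation:
t=0: input=5 -> V=0 FIRE
t=1: input=0 -> V=0
t=2: input=2 -> V=8
t=3: input=3 -> V=16
t=4: input=3 -> V=0 FIRE
t=5: input=4 -> V=16
t=6: input=0 -> V=8
t=7: input=5 -> V=0 FIRE
t=8: input=0 -> V=0
t=9: input=3 -> V=12
t=10: input=3 -> V=18
t=11: input=4 -> V=0 FIRE
t=12: input=2 -> V=8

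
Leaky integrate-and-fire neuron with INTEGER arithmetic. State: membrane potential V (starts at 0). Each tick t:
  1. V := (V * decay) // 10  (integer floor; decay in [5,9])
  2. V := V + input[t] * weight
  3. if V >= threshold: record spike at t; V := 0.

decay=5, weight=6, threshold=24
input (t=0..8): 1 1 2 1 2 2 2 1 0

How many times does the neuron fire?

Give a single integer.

t=0: input=1 -> V=6
t=1: input=1 -> V=9
t=2: input=2 -> V=16
t=3: input=1 -> V=14
t=4: input=2 -> V=19
t=5: input=2 -> V=21
t=6: input=2 -> V=22
t=7: input=1 -> V=17
t=8: input=0 -> V=8

Answer: 0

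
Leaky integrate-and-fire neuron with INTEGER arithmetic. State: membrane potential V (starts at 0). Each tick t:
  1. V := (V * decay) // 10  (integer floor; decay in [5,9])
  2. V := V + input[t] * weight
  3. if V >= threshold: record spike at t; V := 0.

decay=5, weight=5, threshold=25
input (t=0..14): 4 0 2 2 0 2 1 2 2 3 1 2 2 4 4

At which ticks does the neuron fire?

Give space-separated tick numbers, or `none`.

Answer: 13

Derivation:
t=0: input=4 -> V=20
t=1: input=0 -> V=10
t=2: input=2 -> V=15
t=3: input=2 -> V=17
t=4: input=0 -> V=8
t=5: input=2 -> V=14
t=6: input=1 -> V=12
t=7: input=2 -> V=16
t=8: input=2 -> V=18
t=9: input=3 -> V=24
t=10: input=1 -> V=17
t=11: input=2 -> V=18
t=12: input=2 -> V=19
t=13: input=4 -> V=0 FIRE
t=14: input=4 -> V=20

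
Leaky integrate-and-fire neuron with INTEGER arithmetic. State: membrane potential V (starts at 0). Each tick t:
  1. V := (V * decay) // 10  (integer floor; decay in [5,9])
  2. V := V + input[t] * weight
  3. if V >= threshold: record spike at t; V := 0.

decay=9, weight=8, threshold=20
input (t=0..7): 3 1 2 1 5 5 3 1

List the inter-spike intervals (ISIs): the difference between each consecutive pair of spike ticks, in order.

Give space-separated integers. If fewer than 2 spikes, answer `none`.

Answer: 2 2 1 1

Derivation:
t=0: input=3 -> V=0 FIRE
t=1: input=1 -> V=8
t=2: input=2 -> V=0 FIRE
t=3: input=1 -> V=8
t=4: input=5 -> V=0 FIRE
t=5: input=5 -> V=0 FIRE
t=6: input=3 -> V=0 FIRE
t=7: input=1 -> V=8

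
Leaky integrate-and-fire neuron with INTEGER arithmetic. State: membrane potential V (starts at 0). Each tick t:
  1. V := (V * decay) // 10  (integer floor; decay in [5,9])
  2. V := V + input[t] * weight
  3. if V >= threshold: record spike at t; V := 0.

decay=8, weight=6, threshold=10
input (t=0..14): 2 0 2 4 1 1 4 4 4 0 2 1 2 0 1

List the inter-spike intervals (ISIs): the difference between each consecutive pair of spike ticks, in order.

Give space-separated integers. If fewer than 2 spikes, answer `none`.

Answer: 2 1 2 1 1 1 2 2

Derivation:
t=0: input=2 -> V=0 FIRE
t=1: input=0 -> V=0
t=2: input=2 -> V=0 FIRE
t=3: input=4 -> V=0 FIRE
t=4: input=1 -> V=6
t=5: input=1 -> V=0 FIRE
t=6: input=4 -> V=0 FIRE
t=7: input=4 -> V=0 FIRE
t=8: input=4 -> V=0 FIRE
t=9: input=0 -> V=0
t=10: input=2 -> V=0 FIRE
t=11: input=1 -> V=6
t=12: input=2 -> V=0 FIRE
t=13: input=0 -> V=0
t=14: input=1 -> V=6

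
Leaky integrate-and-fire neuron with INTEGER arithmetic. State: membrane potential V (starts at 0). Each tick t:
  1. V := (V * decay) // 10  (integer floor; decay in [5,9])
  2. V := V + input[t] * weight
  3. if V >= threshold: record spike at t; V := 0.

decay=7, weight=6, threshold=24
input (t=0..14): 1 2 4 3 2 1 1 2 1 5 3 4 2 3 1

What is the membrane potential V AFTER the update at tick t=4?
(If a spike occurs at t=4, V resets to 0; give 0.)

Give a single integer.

Answer: 0

Derivation:
t=0: input=1 -> V=6
t=1: input=2 -> V=16
t=2: input=4 -> V=0 FIRE
t=3: input=3 -> V=18
t=4: input=2 -> V=0 FIRE
t=5: input=1 -> V=6
t=6: input=1 -> V=10
t=7: input=2 -> V=19
t=8: input=1 -> V=19
t=9: input=5 -> V=0 FIRE
t=10: input=3 -> V=18
t=11: input=4 -> V=0 FIRE
t=12: input=2 -> V=12
t=13: input=3 -> V=0 FIRE
t=14: input=1 -> V=6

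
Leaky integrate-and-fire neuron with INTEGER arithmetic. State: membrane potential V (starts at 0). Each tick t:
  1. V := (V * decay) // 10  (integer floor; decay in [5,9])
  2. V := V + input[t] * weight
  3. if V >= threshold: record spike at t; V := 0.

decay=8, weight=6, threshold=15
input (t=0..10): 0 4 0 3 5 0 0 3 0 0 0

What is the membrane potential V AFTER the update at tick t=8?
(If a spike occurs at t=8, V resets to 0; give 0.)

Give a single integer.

t=0: input=0 -> V=0
t=1: input=4 -> V=0 FIRE
t=2: input=0 -> V=0
t=3: input=3 -> V=0 FIRE
t=4: input=5 -> V=0 FIRE
t=5: input=0 -> V=0
t=6: input=0 -> V=0
t=7: input=3 -> V=0 FIRE
t=8: input=0 -> V=0
t=9: input=0 -> V=0
t=10: input=0 -> V=0

Answer: 0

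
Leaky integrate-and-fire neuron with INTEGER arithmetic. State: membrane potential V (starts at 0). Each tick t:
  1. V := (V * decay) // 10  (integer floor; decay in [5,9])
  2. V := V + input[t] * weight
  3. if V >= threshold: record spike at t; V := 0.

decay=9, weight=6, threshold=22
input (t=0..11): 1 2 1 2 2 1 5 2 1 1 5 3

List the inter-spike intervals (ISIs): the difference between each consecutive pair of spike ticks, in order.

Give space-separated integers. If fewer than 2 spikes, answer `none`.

t=0: input=1 -> V=6
t=1: input=2 -> V=17
t=2: input=1 -> V=21
t=3: input=2 -> V=0 FIRE
t=4: input=2 -> V=12
t=5: input=1 -> V=16
t=6: input=5 -> V=0 FIRE
t=7: input=2 -> V=12
t=8: input=1 -> V=16
t=9: input=1 -> V=20
t=10: input=5 -> V=0 FIRE
t=11: input=3 -> V=18

Answer: 3 4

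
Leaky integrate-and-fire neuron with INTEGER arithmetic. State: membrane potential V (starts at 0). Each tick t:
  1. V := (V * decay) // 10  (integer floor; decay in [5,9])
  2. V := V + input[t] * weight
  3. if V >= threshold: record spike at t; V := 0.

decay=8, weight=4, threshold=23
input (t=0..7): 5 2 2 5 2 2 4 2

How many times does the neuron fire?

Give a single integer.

t=0: input=5 -> V=20
t=1: input=2 -> V=0 FIRE
t=2: input=2 -> V=8
t=3: input=5 -> V=0 FIRE
t=4: input=2 -> V=8
t=5: input=2 -> V=14
t=6: input=4 -> V=0 FIRE
t=7: input=2 -> V=8

Answer: 3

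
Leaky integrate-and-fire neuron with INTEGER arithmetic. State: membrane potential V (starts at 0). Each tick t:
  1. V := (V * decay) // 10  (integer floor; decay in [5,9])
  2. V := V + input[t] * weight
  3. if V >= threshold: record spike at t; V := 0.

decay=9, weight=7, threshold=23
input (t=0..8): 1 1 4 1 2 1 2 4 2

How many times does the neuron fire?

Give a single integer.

t=0: input=1 -> V=7
t=1: input=1 -> V=13
t=2: input=4 -> V=0 FIRE
t=3: input=1 -> V=7
t=4: input=2 -> V=20
t=5: input=1 -> V=0 FIRE
t=6: input=2 -> V=14
t=7: input=4 -> V=0 FIRE
t=8: input=2 -> V=14

Answer: 3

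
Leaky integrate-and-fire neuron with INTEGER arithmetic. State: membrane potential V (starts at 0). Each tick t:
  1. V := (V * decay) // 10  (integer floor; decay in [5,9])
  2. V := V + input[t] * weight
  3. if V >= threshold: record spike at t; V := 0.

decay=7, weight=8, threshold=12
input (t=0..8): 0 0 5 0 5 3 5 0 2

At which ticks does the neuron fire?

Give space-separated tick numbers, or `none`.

t=0: input=0 -> V=0
t=1: input=0 -> V=0
t=2: input=5 -> V=0 FIRE
t=3: input=0 -> V=0
t=4: input=5 -> V=0 FIRE
t=5: input=3 -> V=0 FIRE
t=6: input=5 -> V=0 FIRE
t=7: input=0 -> V=0
t=8: input=2 -> V=0 FIRE

Answer: 2 4 5 6 8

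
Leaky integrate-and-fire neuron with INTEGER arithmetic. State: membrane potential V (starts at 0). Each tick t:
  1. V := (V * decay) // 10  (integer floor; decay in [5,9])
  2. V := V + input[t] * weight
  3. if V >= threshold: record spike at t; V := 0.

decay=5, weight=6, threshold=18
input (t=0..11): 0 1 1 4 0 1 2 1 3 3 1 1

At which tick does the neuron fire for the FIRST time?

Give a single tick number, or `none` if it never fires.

Answer: 3

Derivation:
t=0: input=0 -> V=0
t=1: input=1 -> V=6
t=2: input=1 -> V=9
t=3: input=4 -> V=0 FIRE
t=4: input=0 -> V=0
t=5: input=1 -> V=6
t=6: input=2 -> V=15
t=7: input=1 -> V=13
t=8: input=3 -> V=0 FIRE
t=9: input=3 -> V=0 FIRE
t=10: input=1 -> V=6
t=11: input=1 -> V=9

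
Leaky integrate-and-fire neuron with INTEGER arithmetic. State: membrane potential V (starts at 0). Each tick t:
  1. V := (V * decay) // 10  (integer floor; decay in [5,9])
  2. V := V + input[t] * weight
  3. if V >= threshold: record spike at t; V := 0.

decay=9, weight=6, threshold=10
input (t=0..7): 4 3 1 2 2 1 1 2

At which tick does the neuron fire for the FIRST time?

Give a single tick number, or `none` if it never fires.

Answer: 0

Derivation:
t=0: input=4 -> V=0 FIRE
t=1: input=3 -> V=0 FIRE
t=2: input=1 -> V=6
t=3: input=2 -> V=0 FIRE
t=4: input=2 -> V=0 FIRE
t=5: input=1 -> V=6
t=6: input=1 -> V=0 FIRE
t=7: input=2 -> V=0 FIRE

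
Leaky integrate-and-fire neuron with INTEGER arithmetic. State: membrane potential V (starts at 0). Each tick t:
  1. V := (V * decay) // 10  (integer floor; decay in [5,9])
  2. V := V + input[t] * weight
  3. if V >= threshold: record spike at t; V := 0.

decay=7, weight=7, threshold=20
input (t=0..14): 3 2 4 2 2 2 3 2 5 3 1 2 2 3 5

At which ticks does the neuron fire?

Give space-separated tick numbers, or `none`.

t=0: input=3 -> V=0 FIRE
t=1: input=2 -> V=14
t=2: input=4 -> V=0 FIRE
t=3: input=2 -> V=14
t=4: input=2 -> V=0 FIRE
t=5: input=2 -> V=14
t=6: input=3 -> V=0 FIRE
t=7: input=2 -> V=14
t=8: input=5 -> V=0 FIRE
t=9: input=3 -> V=0 FIRE
t=10: input=1 -> V=7
t=11: input=2 -> V=18
t=12: input=2 -> V=0 FIRE
t=13: input=3 -> V=0 FIRE
t=14: input=5 -> V=0 FIRE

Answer: 0 2 4 6 8 9 12 13 14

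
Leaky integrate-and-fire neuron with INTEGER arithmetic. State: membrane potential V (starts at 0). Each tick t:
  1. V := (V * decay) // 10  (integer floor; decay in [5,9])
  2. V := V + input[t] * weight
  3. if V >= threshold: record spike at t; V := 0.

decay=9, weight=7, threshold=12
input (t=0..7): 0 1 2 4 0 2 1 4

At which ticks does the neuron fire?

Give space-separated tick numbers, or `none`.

t=0: input=0 -> V=0
t=1: input=1 -> V=7
t=2: input=2 -> V=0 FIRE
t=3: input=4 -> V=0 FIRE
t=4: input=0 -> V=0
t=5: input=2 -> V=0 FIRE
t=6: input=1 -> V=7
t=7: input=4 -> V=0 FIRE

Answer: 2 3 5 7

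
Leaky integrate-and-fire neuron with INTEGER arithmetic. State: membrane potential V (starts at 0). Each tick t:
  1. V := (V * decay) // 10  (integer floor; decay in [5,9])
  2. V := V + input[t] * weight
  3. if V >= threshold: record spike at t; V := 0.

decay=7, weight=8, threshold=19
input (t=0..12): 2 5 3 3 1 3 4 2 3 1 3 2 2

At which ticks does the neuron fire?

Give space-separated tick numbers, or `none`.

t=0: input=2 -> V=16
t=1: input=5 -> V=0 FIRE
t=2: input=3 -> V=0 FIRE
t=3: input=3 -> V=0 FIRE
t=4: input=1 -> V=8
t=5: input=3 -> V=0 FIRE
t=6: input=4 -> V=0 FIRE
t=7: input=2 -> V=16
t=8: input=3 -> V=0 FIRE
t=9: input=1 -> V=8
t=10: input=3 -> V=0 FIRE
t=11: input=2 -> V=16
t=12: input=2 -> V=0 FIRE

Answer: 1 2 3 5 6 8 10 12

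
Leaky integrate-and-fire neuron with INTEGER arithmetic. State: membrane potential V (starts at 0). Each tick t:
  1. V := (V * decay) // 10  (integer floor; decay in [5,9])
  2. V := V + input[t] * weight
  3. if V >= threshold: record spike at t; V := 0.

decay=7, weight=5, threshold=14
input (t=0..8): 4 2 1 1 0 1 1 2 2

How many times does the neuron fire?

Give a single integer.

t=0: input=4 -> V=0 FIRE
t=1: input=2 -> V=10
t=2: input=1 -> V=12
t=3: input=1 -> V=13
t=4: input=0 -> V=9
t=5: input=1 -> V=11
t=6: input=1 -> V=12
t=7: input=2 -> V=0 FIRE
t=8: input=2 -> V=10

Answer: 2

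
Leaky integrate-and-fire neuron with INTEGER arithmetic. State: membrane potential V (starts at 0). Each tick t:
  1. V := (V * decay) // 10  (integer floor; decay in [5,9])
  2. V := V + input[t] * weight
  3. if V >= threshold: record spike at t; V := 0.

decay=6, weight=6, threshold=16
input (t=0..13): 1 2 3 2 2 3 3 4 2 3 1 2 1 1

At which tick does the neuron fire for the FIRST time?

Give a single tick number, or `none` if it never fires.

Answer: 2

Derivation:
t=0: input=1 -> V=6
t=1: input=2 -> V=15
t=2: input=3 -> V=0 FIRE
t=3: input=2 -> V=12
t=4: input=2 -> V=0 FIRE
t=5: input=3 -> V=0 FIRE
t=6: input=3 -> V=0 FIRE
t=7: input=4 -> V=0 FIRE
t=8: input=2 -> V=12
t=9: input=3 -> V=0 FIRE
t=10: input=1 -> V=6
t=11: input=2 -> V=15
t=12: input=1 -> V=15
t=13: input=1 -> V=15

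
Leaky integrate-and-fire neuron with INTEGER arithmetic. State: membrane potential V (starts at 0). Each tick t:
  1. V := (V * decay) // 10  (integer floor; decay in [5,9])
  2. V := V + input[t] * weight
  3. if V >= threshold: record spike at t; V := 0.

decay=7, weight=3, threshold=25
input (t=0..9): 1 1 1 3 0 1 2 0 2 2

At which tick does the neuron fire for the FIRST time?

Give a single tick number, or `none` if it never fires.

Answer: none

Derivation:
t=0: input=1 -> V=3
t=1: input=1 -> V=5
t=2: input=1 -> V=6
t=3: input=3 -> V=13
t=4: input=0 -> V=9
t=5: input=1 -> V=9
t=6: input=2 -> V=12
t=7: input=0 -> V=8
t=8: input=2 -> V=11
t=9: input=2 -> V=13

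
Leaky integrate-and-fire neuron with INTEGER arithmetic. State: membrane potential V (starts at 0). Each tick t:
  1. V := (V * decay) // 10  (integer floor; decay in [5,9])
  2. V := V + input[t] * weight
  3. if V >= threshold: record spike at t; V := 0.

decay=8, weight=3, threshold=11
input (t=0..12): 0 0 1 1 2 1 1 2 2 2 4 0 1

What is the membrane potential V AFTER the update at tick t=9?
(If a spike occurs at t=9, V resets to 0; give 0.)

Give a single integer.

t=0: input=0 -> V=0
t=1: input=0 -> V=0
t=2: input=1 -> V=3
t=3: input=1 -> V=5
t=4: input=2 -> V=10
t=5: input=1 -> V=0 FIRE
t=6: input=1 -> V=3
t=7: input=2 -> V=8
t=8: input=2 -> V=0 FIRE
t=9: input=2 -> V=6
t=10: input=4 -> V=0 FIRE
t=11: input=0 -> V=0
t=12: input=1 -> V=3

Answer: 6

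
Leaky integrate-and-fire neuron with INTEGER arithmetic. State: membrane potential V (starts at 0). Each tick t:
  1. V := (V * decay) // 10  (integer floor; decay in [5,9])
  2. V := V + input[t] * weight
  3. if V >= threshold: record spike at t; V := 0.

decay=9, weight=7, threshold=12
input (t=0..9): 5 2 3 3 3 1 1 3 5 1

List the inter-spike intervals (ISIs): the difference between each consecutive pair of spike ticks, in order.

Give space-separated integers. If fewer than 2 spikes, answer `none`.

Answer: 1 1 1 1 2 1 1

Derivation:
t=0: input=5 -> V=0 FIRE
t=1: input=2 -> V=0 FIRE
t=2: input=3 -> V=0 FIRE
t=3: input=3 -> V=0 FIRE
t=4: input=3 -> V=0 FIRE
t=5: input=1 -> V=7
t=6: input=1 -> V=0 FIRE
t=7: input=3 -> V=0 FIRE
t=8: input=5 -> V=0 FIRE
t=9: input=1 -> V=7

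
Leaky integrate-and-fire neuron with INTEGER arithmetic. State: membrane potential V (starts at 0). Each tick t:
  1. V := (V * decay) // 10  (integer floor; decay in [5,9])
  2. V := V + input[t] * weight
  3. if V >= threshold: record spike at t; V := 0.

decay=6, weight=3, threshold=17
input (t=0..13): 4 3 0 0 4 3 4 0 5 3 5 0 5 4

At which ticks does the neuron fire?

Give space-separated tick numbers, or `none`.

t=0: input=4 -> V=12
t=1: input=3 -> V=16
t=2: input=0 -> V=9
t=3: input=0 -> V=5
t=4: input=4 -> V=15
t=5: input=3 -> V=0 FIRE
t=6: input=4 -> V=12
t=7: input=0 -> V=7
t=8: input=5 -> V=0 FIRE
t=9: input=3 -> V=9
t=10: input=5 -> V=0 FIRE
t=11: input=0 -> V=0
t=12: input=5 -> V=15
t=13: input=4 -> V=0 FIRE

Answer: 5 8 10 13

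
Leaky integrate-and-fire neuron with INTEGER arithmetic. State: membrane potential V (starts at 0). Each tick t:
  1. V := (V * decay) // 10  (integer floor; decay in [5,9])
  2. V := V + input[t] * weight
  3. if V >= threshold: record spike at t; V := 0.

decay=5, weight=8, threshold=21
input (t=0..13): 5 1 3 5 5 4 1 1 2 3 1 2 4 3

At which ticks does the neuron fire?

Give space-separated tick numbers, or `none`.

Answer: 0 2 3 4 5 8 9 12 13

Derivation:
t=0: input=5 -> V=0 FIRE
t=1: input=1 -> V=8
t=2: input=3 -> V=0 FIRE
t=3: input=5 -> V=0 FIRE
t=4: input=5 -> V=0 FIRE
t=5: input=4 -> V=0 FIRE
t=6: input=1 -> V=8
t=7: input=1 -> V=12
t=8: input=2 -> V=0 FIRE
t=9: input=3 -> V=0 FIRE
t=10: input=1 -> V=8
t=11: input=2 -> V=20
t=12: input=4 -> V=0 FIRE
t=13: input=3 -> V=0 FIRE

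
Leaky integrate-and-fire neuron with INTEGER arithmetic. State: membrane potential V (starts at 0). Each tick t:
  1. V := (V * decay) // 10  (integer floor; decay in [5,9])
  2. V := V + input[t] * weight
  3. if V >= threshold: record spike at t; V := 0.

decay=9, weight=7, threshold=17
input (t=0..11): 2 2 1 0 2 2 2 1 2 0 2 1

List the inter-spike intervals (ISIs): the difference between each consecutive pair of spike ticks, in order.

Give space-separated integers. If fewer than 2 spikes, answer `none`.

Answer: 3 2 2 3

Derivation:
t=0: input=2 -> V=14
t=1: input=2 -> V=0 FIRE
t=2: input=1 -> V=7
t=3: input=0 -> V=6
t=4: input=2 -> V=0 FIRE
t=5: input=2 -> V=14
t=6: input=2 -> V=0 FIRE
t=7: input=1 -> V=7
t=8: input=2 -> V=0 FIRE
t=9: input=0 -> V=0
t=10: input=2 -> V=14
t=11: input=1 -> V=0 FIRE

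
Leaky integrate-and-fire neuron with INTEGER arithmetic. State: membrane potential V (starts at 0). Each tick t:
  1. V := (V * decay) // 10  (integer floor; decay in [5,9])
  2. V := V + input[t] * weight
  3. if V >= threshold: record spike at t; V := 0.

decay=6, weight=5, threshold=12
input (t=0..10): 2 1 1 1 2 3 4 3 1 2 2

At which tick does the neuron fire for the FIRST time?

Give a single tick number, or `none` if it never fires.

Answer: 4

Derivation:
t=0: input=2 -> V=10
t=1: input=1 -> V=11
t=2: input=1 -> V=11
t=3: input=1 -> V=11
t=4: input=2 -> V=0 FIRE
t=5: input=3 -> V=0 FIRE
t=6: input=4 -> V=0 FIRE
t=7: input=3 -> V=0 FIRE
t=8: input=1 -> V=5
t=9: input=2 -> V=0 FIRE
t=10: input=2 -> V=10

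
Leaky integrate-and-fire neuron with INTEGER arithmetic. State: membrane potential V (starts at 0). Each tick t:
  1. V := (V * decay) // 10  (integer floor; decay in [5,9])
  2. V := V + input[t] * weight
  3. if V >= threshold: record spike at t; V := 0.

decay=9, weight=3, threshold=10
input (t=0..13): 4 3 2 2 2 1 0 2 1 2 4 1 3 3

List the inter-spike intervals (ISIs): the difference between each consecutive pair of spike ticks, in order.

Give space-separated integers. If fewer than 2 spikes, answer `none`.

Answer: 2 2 5 1 2

Derivation:
t=0: input=4 -> V=0 FIRE
t=1: input=3 -> V=9
t=2: input=2 -> V=0 FIRE
t=3: input=2 -> V=6
t=4: input=2 -> V=0 FIRE
t=5: input=1 -> V=3
t=6: input=0 -> V=2
t=7: input=2 -> V=7
t=8: input=1 -> V=9
t=9: input=2 -> V=0 FIRE
t=10: input=4 -> V=0 FIRE
t=11: input=1 -> V=3
t=12: input=3 -> V=0 FIRE
t=13: input=3 -> V=9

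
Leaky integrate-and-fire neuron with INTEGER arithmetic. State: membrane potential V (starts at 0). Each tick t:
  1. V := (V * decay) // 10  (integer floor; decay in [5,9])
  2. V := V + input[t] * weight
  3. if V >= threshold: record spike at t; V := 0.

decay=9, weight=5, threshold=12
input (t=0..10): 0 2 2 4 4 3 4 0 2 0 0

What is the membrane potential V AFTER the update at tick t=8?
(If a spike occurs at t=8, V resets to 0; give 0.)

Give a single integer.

t=0: input=0 -> V=0
t=1: input=2 -> V=10
t=2: input=2 -> V=0 FIRE
t=3: input=4 -> V=0 FIRE
t=4: input=4 -> V=0 FIRE
t=5: input=3 -> V=0 FIRE
t=6: input=4 -> V=0 FIRE
t=7: input=0 -> V=0
t=8: input=2 -> V=10
t=9: input=0 -> V=9
t=10: input=0 -> V=8

Answer: 10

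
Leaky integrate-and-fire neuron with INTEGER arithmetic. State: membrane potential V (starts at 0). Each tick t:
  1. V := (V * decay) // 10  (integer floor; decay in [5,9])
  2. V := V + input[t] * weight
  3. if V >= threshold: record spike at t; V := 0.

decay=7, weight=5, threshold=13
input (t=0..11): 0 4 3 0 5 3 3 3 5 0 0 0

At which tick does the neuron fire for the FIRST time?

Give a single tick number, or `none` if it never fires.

Answer: 1

Derivation:
t=0: input=0 -> V=0
t=1: input=4 -> V=0 FIRE
t=2: input=3 -> V=0 FIRE
t=3: input=0 -> V=0
t=4: input=5 -> V=0 FIRE
t=5: input=3 -> V=0 FIRE
t=6: input=3 -> V=0 FIRE
t=7: input=3 -> V=0 FIRE
t=8: input=5 -> V=0 FIRE
t=9: input=0 -> V=0
t=10: input=0 -> V=0
t=11: input=0 -> V=0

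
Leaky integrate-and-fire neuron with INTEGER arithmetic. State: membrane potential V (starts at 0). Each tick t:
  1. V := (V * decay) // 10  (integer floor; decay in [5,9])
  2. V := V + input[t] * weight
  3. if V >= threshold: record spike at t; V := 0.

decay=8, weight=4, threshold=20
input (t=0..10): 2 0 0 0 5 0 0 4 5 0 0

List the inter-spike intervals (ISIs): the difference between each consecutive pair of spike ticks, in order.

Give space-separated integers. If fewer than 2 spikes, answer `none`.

t=0: input=2 -> V=8
t=1: input=0 -> V=6
t=2: input=0 -> V=4
t=3: input=0 -> V=3
t=4: input=5 -> V=0 FIRE
t=5: input=0 -> V=0
t=6: input=0 -> V=0
t=7: input=4 -> V=16
t=8: input=5 -> V=0 FIRE
t=9: input=0 -> V=0
t=10: input=0 -> V=0

Answer: 4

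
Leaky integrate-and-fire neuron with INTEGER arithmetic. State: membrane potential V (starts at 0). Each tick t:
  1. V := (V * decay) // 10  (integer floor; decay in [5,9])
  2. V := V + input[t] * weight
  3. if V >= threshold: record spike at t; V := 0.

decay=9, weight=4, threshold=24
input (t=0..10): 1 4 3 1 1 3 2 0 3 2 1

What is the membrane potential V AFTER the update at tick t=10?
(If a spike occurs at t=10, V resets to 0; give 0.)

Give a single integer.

Answer: 20

Derivation:
t=0: input=1 -> V=4
t=1: input=4 -> V=19
t=2: input=3 -> V=0 FIRE
t=3: input=1 -> V=4
t=4: input=1 -> V=7
t=5: input=3 -> V=18
t=6: input=2 -> V=0 FIRE
t=7: input=0 -> V=0
t=8: input=3 -> V=12
t=9: input=2 -> V=18
t=10: input=1 -> V=20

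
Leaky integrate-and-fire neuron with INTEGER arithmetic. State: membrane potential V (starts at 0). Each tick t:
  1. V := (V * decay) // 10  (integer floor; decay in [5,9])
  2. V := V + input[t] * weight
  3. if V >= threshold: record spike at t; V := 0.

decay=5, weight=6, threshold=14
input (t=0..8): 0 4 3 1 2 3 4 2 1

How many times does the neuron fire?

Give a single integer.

Answer: 5

Derivation:
t=0: input=0 -> V=0
t=1: input=4 -> V=0 FIRE
t=2: input=3 -> V=0 FIRE
t=3: input=1 -> V=6
t=4: input=2 -> V=0 FIRE
t=5: input=3 -> V=0 FIRE
t=6: input=4 -> V=0 FIRE
t=7: input=2 -> V=12
t=8: input=1 -> V=12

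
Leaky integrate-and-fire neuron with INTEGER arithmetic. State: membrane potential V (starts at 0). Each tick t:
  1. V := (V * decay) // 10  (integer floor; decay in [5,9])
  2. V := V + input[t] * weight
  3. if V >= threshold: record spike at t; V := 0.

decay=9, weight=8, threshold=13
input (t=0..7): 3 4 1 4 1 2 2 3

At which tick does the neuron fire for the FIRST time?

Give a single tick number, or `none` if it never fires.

Answer: 0

Derivation:
t=0: input=3 -> V=0 FIRE
t=1: input=4 -> V=0 FIRE
t=2: input=1 -> V=8
t=3: input=4 -> V=0 FIRE
t=4: input=1 -> V=8
t=5: input=2 -> V=0 FIRE
t=6: input=2 -> V=0 FIRE
t=7: input=3 -> V=0 FIRE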